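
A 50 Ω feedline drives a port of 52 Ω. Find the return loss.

RL ≈ 34.2 dB

Γ = (52 − 50)/(52 + 50) = 0.0196
RL = −20·log₁₀|Γ| = −20·log₁₀(0.0196)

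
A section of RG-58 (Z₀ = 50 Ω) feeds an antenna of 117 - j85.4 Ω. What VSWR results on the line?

Γ = (Z_L − Z_0)/(Z_L + Z_0) = (67 − j85.4)/(167 − j85.4)
|Γ| = 109/188 = 0.579
VSWR = (1 + |Γ|)/(1 − |Γ|) = 1.58/0.421

VSWR ≈ 3.75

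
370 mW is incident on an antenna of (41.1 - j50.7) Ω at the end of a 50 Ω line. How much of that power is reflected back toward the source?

P_reflected ≈ 90.2 mW

|Γ| = |(-8.9 − j50.7)/(91.1 − j50.7)| = 0.494
|Γ|² = 0.244
P_refl = |Γ|²·P_inc = 90.2 mW, P_del = (1 − |Γ|²)·P_inc = 280 mW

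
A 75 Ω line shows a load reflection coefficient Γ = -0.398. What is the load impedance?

Z_L = Z_0·(1 + Γ)/(1 − Γ) = 75·(0.602)/(1.4)

Z_L ≈ 32.3 Ω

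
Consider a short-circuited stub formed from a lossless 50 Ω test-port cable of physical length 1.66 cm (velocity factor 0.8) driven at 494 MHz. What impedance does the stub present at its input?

Z_in ≈ +j10.9 Ω

λ = v/f = 0.8·c / 494 MHz = 0.486 m
βl = 2π·l/λ = 2π × 0.0342 = 12.3°
tan(βl) = 0.218
For a short-circuited stub, Z_in = jZ_0·tan(βl)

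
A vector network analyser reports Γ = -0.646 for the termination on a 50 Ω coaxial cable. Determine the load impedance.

Z_L ≈ 10.8 Ω

Z_L = Z_0·(1 + Γ)/(1 − Γ) = 50·(0.354)/(1.65)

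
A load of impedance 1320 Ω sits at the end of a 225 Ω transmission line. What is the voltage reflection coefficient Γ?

Γ = (Z_L − Z_0)/(Z_L + Z_0) = (1320 − 225)/(1320 + 225) = 1095/1545

Γ = 0.709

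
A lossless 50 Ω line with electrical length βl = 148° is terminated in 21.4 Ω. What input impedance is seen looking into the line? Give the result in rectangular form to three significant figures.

Z_in ≈ 27.8 − j23.8 Ω

tan(βl) = tan(148°) = -0.625
Z_in = Z_0·(Z_L + jZ_0·tanβl)/(Z_0 + jZ_L·tanβl)
     = 50·(21.4 − j31.2)/(50 − j13.4)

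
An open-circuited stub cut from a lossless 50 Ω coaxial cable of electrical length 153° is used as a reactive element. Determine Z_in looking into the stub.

Z_in ≈ +j98.1 Ω

tan(βl) = -0.51
For an open-circuited stub, Z_in = −jZ_0·cot(βl) = −jZ_0/tan(βl)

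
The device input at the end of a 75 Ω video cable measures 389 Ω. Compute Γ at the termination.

Γ = 0.677

Γ = (Z_L − Z_0)/(Z_L + Z_0) = (389 − 75)/(389 + 75) = 314/464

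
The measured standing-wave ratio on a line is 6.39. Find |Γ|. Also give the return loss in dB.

|Γ| ≈ 0.729; return loss ≈ 2.74 dB

|Γ| = (S − 1)/(S + 1) = (6.39 − 1)/(6.39 + 1) = 5.39/7.39
RL = −20·log₁₀|Γ| = −20·log₁₀(0.729)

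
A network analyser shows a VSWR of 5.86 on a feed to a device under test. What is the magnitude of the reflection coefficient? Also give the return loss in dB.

|Γ| = (S − 1)/(S + 1) = (5.86 − 1)/(5.86 + 1) = 4.86/6.86
RL = −20·log₁₀|Γ| = −20·log₁₀(0.708)

|Γ| ≈ 0.708; return loss ≈ 2.99 dB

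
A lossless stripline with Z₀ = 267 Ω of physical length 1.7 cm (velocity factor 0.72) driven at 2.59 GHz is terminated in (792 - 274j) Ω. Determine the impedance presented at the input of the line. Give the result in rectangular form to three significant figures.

λ = v/f = 0.72·c / 2.59 GHz = 0.0834 m
βl = 2π·l/λ = 2π × 0.204 = 73.4°
tan(βl) = tan(73.4°) = 3.35
Z_in = Z_0·(Z_L + jZ_0·tanβl)/(Z_0 + jZ_L·tanβl)
     = 267·(792 + j621)/(1190 + j2650)

Z_in ≈ 81.7 − j43.2 Ω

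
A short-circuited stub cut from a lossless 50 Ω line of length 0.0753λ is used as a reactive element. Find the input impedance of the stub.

βl = 2π × 0.0753 = 27.1°
tan(βl) = 0.512
For a short-circuited stub, Z_in = jZ_0·tan(βl)

Z_in ≈ +j25.6 Ω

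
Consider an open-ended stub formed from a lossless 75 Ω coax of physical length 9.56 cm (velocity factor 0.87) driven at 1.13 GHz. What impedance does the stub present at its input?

λ = v/f = 0.87·c / 1.13 GHz = 0.231 m
βl = 2π·l/λ = 2π × 0.414 = 149°
tan(βl) = -0.601
For an open-ended stub, Z_in = −jZ_0·cot(βl) = −jZ_0/tan(βl)

Z_in ≈ +j125 Ω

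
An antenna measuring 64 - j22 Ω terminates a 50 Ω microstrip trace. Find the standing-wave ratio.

Γ = (Z_L − Z_0)/(Z_L + Z_0) = (14 − j22)/(114 − j22)
|Γ| = 26.1/116 = 0.225
VSWR = (1 + |Γ|)/(1 − |Γ|) = 1.22/0.775

VSWR ≈ 1.58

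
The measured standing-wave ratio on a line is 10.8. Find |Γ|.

|Γ| = (S − 1)/(S + 1) = (10.8 − 1)/(10.8 + 1) = 9.8/11.8

|Γ| ≈ 0.831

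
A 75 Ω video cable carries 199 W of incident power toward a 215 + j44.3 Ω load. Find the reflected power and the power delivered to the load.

|Γ| = |(140 + j44.3)/(290 + j44.3)| = 0.501
|Γ|² = 0.251
P_refl = |Γ|²·P_inc = 49.9 W, P_del = (1 − |Γ|²)·P_inc = 149 W

P_reflected ≈ 49.9 W; P_delivered ≈ 149 W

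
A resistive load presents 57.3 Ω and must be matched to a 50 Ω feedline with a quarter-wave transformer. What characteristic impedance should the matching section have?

Z_qwt = √(Z_0·R_L) = √(50 × 57.3) = √2865

Z_qwt ≈ 53.5 Ω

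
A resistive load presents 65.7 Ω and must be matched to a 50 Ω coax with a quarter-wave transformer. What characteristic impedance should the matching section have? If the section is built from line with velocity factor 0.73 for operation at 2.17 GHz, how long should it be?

Z_qwt = √(Z_0·R_L) = √(50 × 65.7) = √3285
λ = 0.73·c/f = 0.101 m, so l = λ/4 = 0.0252 m

Z_qwt ≈ 57.3 Ω; length ≈ 2.52 cm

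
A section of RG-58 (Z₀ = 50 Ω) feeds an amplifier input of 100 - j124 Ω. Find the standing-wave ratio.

Γ = (Z_L − Z_0)/(Z_L + Z_0) = (50 − j124)/(150 − j124)
|Γ| = 134/195 = 0.687
VSWR = (1 + |Γ|)/(1 − |Γ|) = 1.69/0.313

VSWR ≈ 5.39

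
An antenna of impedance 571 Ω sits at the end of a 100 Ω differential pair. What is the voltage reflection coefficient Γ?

Γ = 0.702

Γ = (Z_L − Z_0)/(Z_L + Z_0) = (571 − 100)/(571 + 100) = 471/671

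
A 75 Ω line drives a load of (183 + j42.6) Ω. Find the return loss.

RL ≈ 7.05 dB

Γ = (108 + j42.6)/(258 + j42.6), |Γ| = 0.444
RL = −20·log₁₀|Γ| = −20·log₁₀(0.444)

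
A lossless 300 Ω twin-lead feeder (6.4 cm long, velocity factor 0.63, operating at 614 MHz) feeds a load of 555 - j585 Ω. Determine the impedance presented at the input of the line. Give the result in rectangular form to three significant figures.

Z_in ≈ 71.3 + j4.36 Ω

λ = v/f = 0.63·c / 614 MHz = 0.308 m
βl = 2π·l/λ = 2π × 0.208 = 74.8°
tan(βl) = tan(74.8°) = 3.69
Z_in = Z_0·(Z_L + jZ_0·tanβl)/(Z_0 + jZ_L·tanβl)
     = 300·(555 + j523)/(2460 + j2050)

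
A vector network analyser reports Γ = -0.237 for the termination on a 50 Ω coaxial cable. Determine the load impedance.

Z_L ≈ 30.8 Ω

Z_L = Z_0·(1 + Γ)/(1 − Γ) = 50·(0.763)/(1.24)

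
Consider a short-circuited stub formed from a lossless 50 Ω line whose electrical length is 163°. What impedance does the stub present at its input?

Z_in ≈ −j15.3 Ω

tan(βl) = -0.306
For a short-circuited stub, Z_in = jZ_0·tan(βl)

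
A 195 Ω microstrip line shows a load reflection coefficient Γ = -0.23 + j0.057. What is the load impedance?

Z_L ≈ 121 + j14.7 Ω

Z_L = Z_0·(1 + Γ)/(1 − Γ) = 195·(0.77 + j0.057)/(1.23 − j0.057)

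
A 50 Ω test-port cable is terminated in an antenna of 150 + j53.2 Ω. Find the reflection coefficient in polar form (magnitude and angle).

Γ ≈ 0.547 ∠ 13.1°

Γ = (Z_L − Z_0)/(Z_L + Z_0) = (100 + j53.2)/(200 + j53.2)
|Γ| = 113/207 = 0.547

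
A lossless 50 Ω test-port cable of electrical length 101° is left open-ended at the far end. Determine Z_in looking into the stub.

tan(βl) = -5.14
For an open-ended stub, Z_in = −jZ_0·cot(βl) = −jZ_0/tan(βl)

Z_in ≈ +j9.72 Ω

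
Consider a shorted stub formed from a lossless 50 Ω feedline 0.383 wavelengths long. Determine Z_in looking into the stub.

βl = 2π × 0.383 = 138°
tan(βl) = -0.904
For a shorted stub, Z_in = jZ_0·tan(βl)

Z_in ≈ −j45.2 Ω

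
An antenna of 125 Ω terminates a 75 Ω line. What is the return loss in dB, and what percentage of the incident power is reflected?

Γ = (125 − 75)/(125 + 75) = 0.25
RL = −20·log₁₀(0.25) = 12 dB
P_refl/P_inc = |Γ|² = 0.0625

RL ≈ 12 dB; 6.25% of incident power reflected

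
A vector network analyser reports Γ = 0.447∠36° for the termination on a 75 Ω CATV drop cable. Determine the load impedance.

Z_L ≈ 126 + j82.7 Ω

Z_L = Z_0·(1 + Γ)/(1 − Γ) = 75·(1.36 + j0.263)/(0.638 − j0.263)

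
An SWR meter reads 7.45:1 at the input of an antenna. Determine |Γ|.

|Γ| = (S − 1)/(S + 1) = (7.45 − 1)/(7.45 + 1) = 6.45/8.45

|Γ| ≈ 0.763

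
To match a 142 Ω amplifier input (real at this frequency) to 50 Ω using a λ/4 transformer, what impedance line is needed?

Z_qwt = √(Z_0·R_L) = √(50 × 142) = √7100

Z_qwt ≈ 84.3 Ω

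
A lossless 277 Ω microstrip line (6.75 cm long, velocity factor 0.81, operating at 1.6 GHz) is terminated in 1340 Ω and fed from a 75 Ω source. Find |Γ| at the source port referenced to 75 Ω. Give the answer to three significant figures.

λ = v/f = 0.81·c / 1.6 GHz = 0.152 m
βl = 2π·l/λ = 2π × 0.444 = 160°
tan(βl) = -0.364
Z_in = Z_0·(Z_L + jZ_0·tanβl)/(Z_0 + jZ_L·tanβl) = 370 + j551 Ω
Γ_s = (Z_in − Z_s)/(Z_in + Z_s) = (295 + j551)/(445 + j551), |Γ_s| = 0.882

|Γ| ≈ 0.882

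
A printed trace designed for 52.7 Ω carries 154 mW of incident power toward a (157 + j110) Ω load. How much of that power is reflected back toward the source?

P_reflected ≈ 63.1 mW

|Γ| = |(104.3 + j110)/(209.7 + j110)| = 0.64
|Γ|² = 0.41
P_refl = |Γ|²·P_inc = 63.1 mW, P_del = (1 − |Γ|²)·P_inc = 90.9 mW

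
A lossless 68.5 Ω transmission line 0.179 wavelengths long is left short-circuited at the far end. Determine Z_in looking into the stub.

Z_in ≈ +j143 Ω

βl = 2π × 0.179 = 64.4°
tan(βl) = 2.09
For a short-circuited stub, Z_in = jZ_0·tan(βl)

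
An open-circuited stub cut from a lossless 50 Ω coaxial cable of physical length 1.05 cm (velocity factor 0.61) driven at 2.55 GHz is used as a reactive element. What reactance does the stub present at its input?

λ = v/f = 0.61·c / 2.55 GHz = 0.0718 m
βl = 2π·l/λ = 2π × 0.146 = 52.7°
tan(βl) = 1.31
For an open-circuited stub, Z_in = −jZ_0·cot(βl) = −jZ_0/tan(βl)

X_in ≈ -38.1 Ω (capacitive)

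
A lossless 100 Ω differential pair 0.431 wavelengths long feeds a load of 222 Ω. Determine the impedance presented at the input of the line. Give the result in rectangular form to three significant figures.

Z_in ≈ 131 + j88.4 Ω

βl = 2π × 0.431 = 155°
tan(βl) = tan(155°) = -0.463
Z_in = Z_0·(Z_L + jZ_0·tanβl)/(Z_0 + jZ_L·tanβl)
     = 100·(222 − j46.3)/(100 − j103)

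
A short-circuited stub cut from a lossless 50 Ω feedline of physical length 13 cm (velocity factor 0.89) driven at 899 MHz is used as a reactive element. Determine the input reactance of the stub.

λ = v/f = 0.89·c / 899 MHz = 0.297 m
βl = 2π·l/λ = 2π × 0.438 = 158°
tan(βl) = -0.413
For a short-circuited stub, Z_in = jZ_0·tan(βl)

X_in ≈ -20.6 Ω (capacitive)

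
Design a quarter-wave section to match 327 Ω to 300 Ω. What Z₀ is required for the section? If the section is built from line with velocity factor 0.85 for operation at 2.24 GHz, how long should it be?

Z_qwt = √(Z_0·R_L) = √(300 × 327) = √98100
λ = 0.85·c/f = 0.114 m, so l = λ/4 = 0.0285 m

Z_qwt ≈ 313 Ω; length ≈ 2.85 cm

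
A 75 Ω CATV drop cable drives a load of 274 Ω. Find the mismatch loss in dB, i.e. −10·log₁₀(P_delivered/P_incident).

mismatch loss ≈ 1.71 dB

Γ = (274 − 75)/(274 + 75) = 0.57
|Γ|² = 0.325, so P_del/P_inc = 1 − |Γ|² = 0.675
ML = −10·log₁₀(1 − |Γ|²)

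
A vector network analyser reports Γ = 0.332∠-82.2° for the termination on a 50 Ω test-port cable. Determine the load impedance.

Z_L = Z_0·(1 + Γ)/(1 − Γ) = 50·(1.05 − j0.329)/(0.955 + j0.329)

Z_L ≈ 43.6 − j32.2 Ω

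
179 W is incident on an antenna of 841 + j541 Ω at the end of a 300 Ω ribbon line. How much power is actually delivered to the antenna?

|Γ| = |(541 + j541)/(1141 + j541)| = 0.606
|Γ|² = 0.367
P_refl = |Γ|²·P_inc = 65.7 W, P_del = (1 − |Γ|²)·P_inc = 113 W

P_delivered ≈ 113 W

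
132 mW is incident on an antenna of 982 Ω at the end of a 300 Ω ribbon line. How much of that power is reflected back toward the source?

Γ = (982 − 300)/(982 + 300) = 0.532
|Γ|² = 0.283
P_refl = |Γ|²·P_inc = 37.4 mW, P_del = (1 − |Γ|²)·P_inc = 94.6 mW

P_reflected ≈ 37.4 mW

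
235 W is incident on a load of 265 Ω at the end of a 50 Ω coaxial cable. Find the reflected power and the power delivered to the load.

Γ = (265 − 50)/(265 + 50) = 0.683
|Γ|² = 0.466
P_refl = |Γ|²·P_inc = 109 W, P_del = (1 − |Γ|²)·P_inc = 126 W

P_reflected ≈ 109 W; P_delivered ≈ 126 W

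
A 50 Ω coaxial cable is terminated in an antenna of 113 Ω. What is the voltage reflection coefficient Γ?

Γ = 0.387

Γ = (Z_L − Z_0)/(Z_L + Z_0) = (113 − 50)/(113 + 50) = 63/163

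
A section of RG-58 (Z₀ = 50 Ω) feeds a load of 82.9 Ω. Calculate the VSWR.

Γ = (82.9 − 50)/(82.9 + 50) = 0.248
VSWR = (1 + 0.248)/(1 − 0.248)

VSWR ≈ 1.66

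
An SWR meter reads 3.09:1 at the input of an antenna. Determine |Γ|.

|Γ| ≈ 0.511

|Γ| = (S − 1)/(S + 1) = (3.09 − 1)/(3.09 + 1) = 2.09/4.09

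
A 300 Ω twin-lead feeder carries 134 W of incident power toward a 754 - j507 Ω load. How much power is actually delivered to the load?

P_delivered ≈ 88.6 W

|Γ| = |(454 − j507)/(1054 − j507)| = 0.582
|Γ|² = 0.339
P_refl = |Γ|²·P_inc = 45.4 W, P_del = (1 − |Γ|²)·P_inc = 88.6 W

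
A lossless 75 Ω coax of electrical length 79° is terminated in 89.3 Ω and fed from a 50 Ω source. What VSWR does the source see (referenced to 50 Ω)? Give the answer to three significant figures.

VSWR ≈ 1.29

tan(βl) = 5.14
Z_in = Z_0·(Z_L + jZ_0·tanβl)/(Z_0 + jZ_L·tanβl) = 63.7 − j4.18 Ω
Γ_s = (Z_in − Z_s)/(Z_in + Z_s) = (13.7 − j4.18)/(114 − j4.18), |Γ_s| = 0.126
VSWR = (1 + |Γ_s|)/(1 − |Γ_s|)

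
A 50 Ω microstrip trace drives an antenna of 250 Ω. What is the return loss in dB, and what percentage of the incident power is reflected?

Γ = (250 − 50)/(250 + 50) = 0.667
RL = −20·log₁₀(0.667) = 3.52 dB
P_refl/P_inc = |Γ|² = 0.444

RL ≈ 3.52 dB; 44.4% of incident power reflected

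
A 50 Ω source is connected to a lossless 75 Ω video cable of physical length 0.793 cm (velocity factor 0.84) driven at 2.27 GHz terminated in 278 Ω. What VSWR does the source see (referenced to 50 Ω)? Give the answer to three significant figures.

VSWR ≈ 5

λ = v/f = 0.84·c / 2.27 GHz = 0.111 m
βl = 2π·l/λ = 2π × 0.0714 = 25.7°
tan(βl) = 0.482
Z_in = Z_0·(Z_L + jZ_0·tanβl)/(Z_0 + jZ_L·tanβl) = 81.8 − j110 Ω
Γ_s = (Z_in − Z_s)/(Z_in + Z_s) = (31.8 − j110)/(132 − j110), |Γ_s| = 0.667
VSWR = (1 + |Γ_s|)/(1 − |Γ_s|)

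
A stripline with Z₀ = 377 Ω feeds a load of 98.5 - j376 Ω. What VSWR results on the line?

Γ = (Z_L − Z_0)/(Z_L + Z_0) = (-278.5 − j376)/(475.5 − j376)
|Γ| = 468/606 = 0.772
VSWR = (1 + |Γ|)/(1 − |Γ|) = 1.77/0.228

VSWR ≈ 7.77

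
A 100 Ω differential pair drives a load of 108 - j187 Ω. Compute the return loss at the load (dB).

Γ = (8 − j187)/(208 − j187), |Γ| = 0.669
RL = −20·log₁₀|Γ| = −20·log₁₀(0.669)

RL ≈ 3.49 dB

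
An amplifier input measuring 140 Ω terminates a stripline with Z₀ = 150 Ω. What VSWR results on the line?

Γ = (140 − 150)/(140 + 150) = -0.0345
VSWR = (1 + 0.0345)/(1 − 0.0345)

VSWR ≈ 1.07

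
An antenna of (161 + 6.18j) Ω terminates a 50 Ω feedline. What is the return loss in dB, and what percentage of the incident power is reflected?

RL ≈ 5.57 dB; 27.7% of incident power reflected

Γ = (111 + j6.18)/(211 + j6.18), |Γ| = 0.527
RL = −20·log₁₀(0.527) = 5.57 dB
P_refl/P_inc = |Γ|² = 0.277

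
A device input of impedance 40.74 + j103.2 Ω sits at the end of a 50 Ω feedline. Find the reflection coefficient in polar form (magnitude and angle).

Γ = (Z_L − Z_0)/(Z_L + Z_0) = (-9.26 + j103.2)/(90.74 + j103.2)
|Γ| = 104/137 = 0.754

Γ ≈ 0.754 ∠ 46.5°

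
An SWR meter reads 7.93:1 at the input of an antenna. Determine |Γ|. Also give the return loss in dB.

|Γ| ≈ 0.776; return loss ≈ 2.2 dB

|Γ| = (S − 1)/(S + 1) = (7.93 − 1)/(7.93 + 1) = 6.93/8.93
RL = −20·log₁₀|Γ| = −20·log₁₀(0.776)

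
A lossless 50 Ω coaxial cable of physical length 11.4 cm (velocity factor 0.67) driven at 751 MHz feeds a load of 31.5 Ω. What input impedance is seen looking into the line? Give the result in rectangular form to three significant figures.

λ = v/f = 0.67·c / 751 MHz = 0.268 m
βl = 2π·l/λ = 2π × 0.426 = 153°
tan(βl) = tan(153°) = -0.502
Z_in = Z_0·(Z_L + jZ_0·tanβl)/(Z_0 + jZ_L·tanβl)
     = 50·(31.5 − j25.1)/(50 − j15.8)

Z_in ≈ 35.9 − j13.8 Ω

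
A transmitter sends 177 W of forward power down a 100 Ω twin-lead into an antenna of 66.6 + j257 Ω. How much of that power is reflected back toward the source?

P_reflected ≈ 127 W

|Γ| = |(-33.4 + j257)/(166.6 + j257)| = 0.846
|Γ|² = 0.716
P_refl = |Γ|²·P_inc = 127 W, P_del = (1 − |Γ|²)·P_inc = 50.3 W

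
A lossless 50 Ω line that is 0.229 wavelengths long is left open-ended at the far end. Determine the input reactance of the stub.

X_in ≈ -6.64 Ω (capacitive)

βl = 2π × 0.229 = 82.4°
tan(βl) = 7.53
For an open-ended stub, Z_in = −jZ_0·cot(βl) = −jZ_0/tan(βl)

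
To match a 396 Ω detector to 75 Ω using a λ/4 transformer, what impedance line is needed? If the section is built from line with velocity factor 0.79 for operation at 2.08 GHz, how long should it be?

Z_qwt ≈ 172 Ω; length ≈ 2.85 cm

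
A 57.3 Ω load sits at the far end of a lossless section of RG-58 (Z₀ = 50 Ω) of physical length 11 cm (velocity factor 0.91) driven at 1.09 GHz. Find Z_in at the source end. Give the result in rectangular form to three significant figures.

λ = v/f = 0.91·c / 1.09 GHz = 0.25 m
βl = 2π·l/λ = 2π × 0.439 = 158°
tan(βl) = tan(158°) = -0.402
Z_in = Z_0·(Z_L + jZ_0·tanβl)/(Z_0 + jZ_L·tanβl)
     = 50·(57.3 − j20.1)/(50 − j23)

Z_in ≈ 54.9 + j5.19 Ω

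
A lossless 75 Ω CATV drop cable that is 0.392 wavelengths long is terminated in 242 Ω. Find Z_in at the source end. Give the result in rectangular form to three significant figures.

βl = 2π × 0.392 = 141°
tan(βl) = tan(141°) = -0.806
Z_in = Z_0·(Z_L + jZ_0·tanβl)/(Z_0 + jZ_L·tanβl)
     = 75·(242 − j60.5)/(75 − j195)

Z_in ≈ 51.4 + j73.3 Ω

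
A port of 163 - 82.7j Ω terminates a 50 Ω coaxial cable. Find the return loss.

Γ = (113 − j82.7)/(213 − j82.7), |Γ| = 0.613
RL = −20·log₁₀|Γ| = −20·log₁₀(0.613)

RL ≈ 4.25 dB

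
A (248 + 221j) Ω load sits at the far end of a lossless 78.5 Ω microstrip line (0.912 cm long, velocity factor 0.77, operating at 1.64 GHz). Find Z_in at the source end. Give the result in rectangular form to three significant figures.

λ = v/f = 0.77·c / 1.64 GHz = 0.141 m
βl = 2π·l/λ = 2π × 0.0647 = 23.3°
tan(βl) = tan(23.3°) = 0.431
Z_in = Z_0·(Z_L + jZ_0·tanβl)/(Z_0 + jZ_L·tanβl)
     = 78.5·(248 + j255)/(-16.7 + j107)

Z_in ≈ 155 − j206 Ω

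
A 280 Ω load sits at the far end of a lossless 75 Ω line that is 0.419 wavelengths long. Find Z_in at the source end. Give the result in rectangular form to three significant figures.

Z_in ≈ 68.8 + j101 Ω

βl = 2π × 0.419 = 151°
tan(βl) = tan(151°) = -0.558
Z_in = Z_0·(Z_L + jZ_0·tanβl)/(Z_0 + jZ_L·tanβl)
     = 75·(280 − j41.8)/(75 − j156)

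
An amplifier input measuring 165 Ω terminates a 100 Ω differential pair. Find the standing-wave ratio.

VSWR ≈ 1.65

For a purely resistive load, VSWR = R_L/Z_0 or Z_0/R_L (whichever > 1) = 165/100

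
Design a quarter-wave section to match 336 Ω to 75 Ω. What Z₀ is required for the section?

Z_qwt ≈ 159 Ω

Z_qwt = √(Z_0·R_L) = √(75 × 336) = √25200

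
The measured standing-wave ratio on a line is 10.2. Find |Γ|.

|Γ| = (S − 1)/(S + 1) = (10.2 − 1)/(10.2 + 1) = 9.2/11.2

|Γ| ≈ 0.821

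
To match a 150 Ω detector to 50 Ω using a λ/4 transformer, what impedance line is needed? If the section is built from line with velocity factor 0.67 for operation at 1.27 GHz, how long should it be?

Z_qwt = √(Z_0·R_L) = √(50 × 150) = √7500
λ = 0.67·c/f = 0.158 m, so l = λ/4 = 0.0396 m

Z_qwt ≈ 86.6 Ω; length ≈ 3.96 cm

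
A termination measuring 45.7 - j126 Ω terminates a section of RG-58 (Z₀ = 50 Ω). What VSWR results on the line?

Γ = (Z_L − Z_0)/(Z_L + Z_0) = (-4.3 − j126)/(95.7 − j126)
|Γ| = 126/158 = 0.797
VSWR = (1 + |Γ|)/(1 − |Γ|) = 1.8/0.203

VSWR ≈ 8.84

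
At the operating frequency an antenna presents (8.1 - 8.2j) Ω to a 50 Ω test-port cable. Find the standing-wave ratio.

Γ = (Z_L − Z_0)/(Z_L + Z_0) = (-41.9 − j8.2)/(58.1 − j8.2)
|Γ| = 42.7/58.7 = 0.728
VSWR = (1 + |Γ|)/(1 − |Γ|) = 1.73/0.272

VSWR ≈ 6.34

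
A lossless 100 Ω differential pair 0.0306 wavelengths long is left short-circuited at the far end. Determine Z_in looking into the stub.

βl = 2π × 0.0306 = 11°
tan(βl) = 0.195
For a short-circuited stub, Z_in = jZ_0·tan(βl)

Z_in ≈ +j19.5 Ω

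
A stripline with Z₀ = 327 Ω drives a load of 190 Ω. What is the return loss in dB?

Γ = (190 − 327)/(190 + 327) = -0.265
RL = −20·log₁₀|Γ| = −20·log₁₀(0.265)

RL ≈ 11.5 dB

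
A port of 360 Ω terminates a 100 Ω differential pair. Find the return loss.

RL ≈ 4.96 dB

Γ = (360 − 100)/(360 + 100) = 0.565
RL = −20·log₁₀|Γ| = −20·log₁₀(0.565)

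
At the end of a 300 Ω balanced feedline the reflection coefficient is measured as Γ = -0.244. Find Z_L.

Z_L = Z_0·(1 + Γ)/(1 − Γ) = 300·(0.756)/(1.24)

Z_L ≈ 182 Ω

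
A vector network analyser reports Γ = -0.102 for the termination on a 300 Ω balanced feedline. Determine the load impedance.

Z_L = Z_0·(1 + Γ)/(1 − Γ) = 300·(0.898)/(1.1)

Z_L ≈ 244 Ω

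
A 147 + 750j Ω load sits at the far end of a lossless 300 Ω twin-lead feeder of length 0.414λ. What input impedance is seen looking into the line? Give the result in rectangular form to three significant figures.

βl = 2π × 0.414 = 149°
tan(βl) = tan(149°) = -0.6
Z_in = Z_0·(Z_L + jZ_0·tanβl)/(Z_0 + jZ_L·tanβl)
     = 300·(147 + j570)/(750 − j88.2)

Z_in ≈ 31.6 + j232 Ω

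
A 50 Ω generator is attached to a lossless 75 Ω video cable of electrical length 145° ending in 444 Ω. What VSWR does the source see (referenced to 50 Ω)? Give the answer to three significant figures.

VSWR ≈ 7.28

tan(βl) = -0.7
Z_in = Z_0·(Z_L + jZ_0·tanβl)/(Z_0 + jZ_L·tanβl) = 36.4 + j98.3 Ω
Γ_s = (Z_in − Z_s)/(Z_in + Z_s) = (-13.6 + j98.3)/(86.4 + j98.3), |Γ_s| = 0.758
VSWR = (1 + |Γ_s|)/(1 − |Γ_s|)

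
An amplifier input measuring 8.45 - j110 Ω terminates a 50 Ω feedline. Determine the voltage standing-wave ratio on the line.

Γ = (Z_L − Z_0)/(Z_L + Z_0) = (-41.55 − j110)/(58.45 − j110)
|Γ| = 118/125 = 0.944
VSWR = (1 + |Γ|)/(1 − |Γ|) = 1.94/0.056

VSWR ≈ 34.7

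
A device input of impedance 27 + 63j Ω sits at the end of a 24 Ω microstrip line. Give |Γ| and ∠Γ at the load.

Γ = (Z_L − Z_0)/(Z_L + Z_0) = (3 + j63)/(51 + j63)
|Γ| = 63.1/81.1 = 0.778

Γ ≈ 0.778 ∠ 36.3°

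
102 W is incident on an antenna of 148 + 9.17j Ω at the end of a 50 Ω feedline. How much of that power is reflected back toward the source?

P_reflected ≈ 25.2 W

|Γ| = |(98 + j9.17)/(198 + j9.17)| = 0.497
|Γ|² = 0.247
P_refl = |Γ|²·P_inc = 25.2 W, P_del = (1 − |Γ|²)·P_inc = 76.8 W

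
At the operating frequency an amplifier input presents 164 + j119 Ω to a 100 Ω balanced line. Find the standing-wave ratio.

VSWR ≈ 2.75

Γ = (Z_L − Z_0)/(Z_L + Z_0) = (64 + j119)/(264 + j119)
|Γ| = 135/290 = 0.467
VSWR = (1 + |Γ|)/(1 − |Γ|) = 1.47/0.533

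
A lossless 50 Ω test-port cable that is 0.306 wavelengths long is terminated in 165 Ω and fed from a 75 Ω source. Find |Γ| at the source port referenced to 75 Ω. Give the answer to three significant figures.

|Γ| ≈ 0.645

βl = 2π × 0.306 = 110°
tan(βl) = -2.72
Z_in = Z_0·(Z_L + jZ_0·tanβl)/(Z_0 + jZ_L·tanβl) = 17 + j16.5 Ω
Γ_s = (Z_in − Z_s)/(Z_in + Z_s) = (-58 + j16.5)/(92 + j16.5), |Γ_s| = 0.645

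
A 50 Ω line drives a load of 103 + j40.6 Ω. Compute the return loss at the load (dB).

RL ≈ 7.5 dB

Γ = (53 + j40.6)/(153 + j40.6), |Γ| = 0.422
RL = −20·log₁₀|Γ| = −20·log₁₀(0.422)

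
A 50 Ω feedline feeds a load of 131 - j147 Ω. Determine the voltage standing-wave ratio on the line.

VSWR ≈ 6.14

Γ = (Z_L − Z_0)/(Z_L + Z_0) = (81 − j147)/(181 − j147)
|Γ| = 168/233 = 0.72
VSWR = (1 + |Γ|)/(1 − |Γ|) = 1.72/0.28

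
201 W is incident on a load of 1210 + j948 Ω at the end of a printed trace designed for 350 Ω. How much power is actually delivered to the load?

|Γ| = |(860 + j948)/(1560 + j948)| = 0.701
|Γ|² = 0.492
P_refl = |Γ|²·P_inc = 98.8 W, P_del = (1 − |Γ|²)·P_inc = 102 W

P_delivered ≈ 102 W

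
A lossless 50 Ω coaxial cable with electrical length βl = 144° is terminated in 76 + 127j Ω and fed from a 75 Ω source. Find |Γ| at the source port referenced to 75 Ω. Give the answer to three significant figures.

tan(βl) = -0.727
Z_in = Z_0·(Z_L + jZ_0·tanβl)/(Z_0 + jZ_L·tanβl) = 12.5 + j36.7 Ω
Γ_s = (Z_in − Z_s)/(Z_in + Z_s) = (-62.5 + j36.7)/(87.5 + j36.7), |Γ_s| = 0.764

|Γ| ≈ 0.764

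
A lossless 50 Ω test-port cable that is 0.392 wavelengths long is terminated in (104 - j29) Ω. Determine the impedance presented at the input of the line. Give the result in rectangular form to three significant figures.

βl = 2π × 0.392 = 141°
tan(βl) = tan(141°) = -0.806
Z_in = Z_0·(Z_L + jZ_0·tanβl)/(Z_0 + jZ_L·tanβl)
     = 50·(104 − j69.3)/(26.6 − j83.9)

Z_in ≈ 55.4 + j44.4 Ω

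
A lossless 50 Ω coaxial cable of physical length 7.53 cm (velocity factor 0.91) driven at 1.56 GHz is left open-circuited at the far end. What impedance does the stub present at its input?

Z_in ≈ +j107 Ω

λ = v/f = 0.91·c / 1.56 GHz = 0.175 m
βl = 2π·l/λ = 2π × 0.43 = 155°
tan(βl) = -0.468
For an open-circuited stub, Z_in = −jZ_0·cot(βl) = −jZ_0/tan(βl)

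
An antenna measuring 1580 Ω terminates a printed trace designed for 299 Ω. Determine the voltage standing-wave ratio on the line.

VSWR ≈ 5.28

For a purely resistive load, VSWR = R_L/Z_0 or Z_0/R_L (whichever > 1) = 1580/299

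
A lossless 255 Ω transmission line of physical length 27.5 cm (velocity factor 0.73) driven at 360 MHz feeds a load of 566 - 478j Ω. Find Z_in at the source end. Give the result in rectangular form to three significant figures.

Z_in ≈ 955 + j243 Ω

λ = v/f = 0.73·c / 360 MHz = 0.608 m
βl = 2π·l/λ = 2π × 0.452 = 163°
tan(βl) = tan(163°) = -0.311
Z_in = Z_0·(Z_L + jZ_0·tanβl)/(Z_0 + jZ_L·tanβl)
     = 255·(566 − j557)/(106 − j176)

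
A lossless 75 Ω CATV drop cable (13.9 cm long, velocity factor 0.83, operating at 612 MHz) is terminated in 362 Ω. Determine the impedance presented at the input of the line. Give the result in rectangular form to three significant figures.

Z_in ≈ 21.7 + j45.8 Ω

λ = v/f = 0.83·c / 612 MHz = 0.407 m
βl = 2π·l/λ = 2π × 0.342 = 123°
tan(βl) = tan(123°) = -1.54
Z_in = Z_0·(Z_L + jZ_0·tanβl)/(Z_0 + jZ_L·tanβl)
     = 75·(362 − j116)/(75 − j558)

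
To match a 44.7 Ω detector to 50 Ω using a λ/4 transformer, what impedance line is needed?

Z_qwt = √(Z_0·R_L) = √(50 × 44.7) = √2235

Z_qwt ≈ 47.3 Ω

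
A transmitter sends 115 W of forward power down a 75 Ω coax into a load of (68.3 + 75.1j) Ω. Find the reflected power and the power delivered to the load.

P_reflected ≈ 25 W; P_delivered ≈ 90 W

|Γ| = |(-6.7 + j75.1)/(143.3 + j75.1)| = 0.466
|Γ|² = 0.217
P_refl = |Γ|²·P_inc = 25 W, P_del = (1 − |Γ|²)·P_inc = 90 W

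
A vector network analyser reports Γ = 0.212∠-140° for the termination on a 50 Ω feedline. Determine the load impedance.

Z_L = Z_0·(1 + Γ)/(1 − Γ) = 50·(0.838 − j0.136)/(1.16 + j0.136)

Z_L ≈ 34.9 − j9.95 Ω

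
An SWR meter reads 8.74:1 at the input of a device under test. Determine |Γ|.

|Γ| ≈ 0.795

|Γ| = (S − 1)/(S + 1) = (8.74 − 1)/(8.74 + 1) = 7.74/9.74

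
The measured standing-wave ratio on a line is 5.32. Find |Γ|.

|Γ| = (S − 1)/(S + 1) = (5.32 − 1)/(5.32 + 1) = 4.32/6.32

|Γ| ≈ 0.684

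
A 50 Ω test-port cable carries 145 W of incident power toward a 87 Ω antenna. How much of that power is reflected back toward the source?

Γ = (87 − 50)/(87 + 50) = 0.27
|Γ|² = 0.0729
P_refl = |Γ|²·P_inc = 10.6 W, P_del = (1 − |Γ|²)·P_inc = 134 W

P_reflected ≈ 10.6 W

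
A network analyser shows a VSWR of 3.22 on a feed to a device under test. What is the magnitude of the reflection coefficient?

|Γ| ≈ 0.526

|Γ| = (S − 1)/(S + 1) = (3.22 − 1)/(3.22 + 1) = 2.22/4.22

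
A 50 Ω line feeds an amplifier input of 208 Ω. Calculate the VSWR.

VSWR ≈ 4.16

For a purely resistive load, VSWR = R_L/Z_0 or Z_0/R_L (whichever > 1) = 208/50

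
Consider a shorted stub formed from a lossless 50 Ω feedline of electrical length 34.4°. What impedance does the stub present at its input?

Z_in ≈ +j34.2 Ω

tan(βl) = 0.685
For a shorted stub, Z_in = jZ_0·tan(βl)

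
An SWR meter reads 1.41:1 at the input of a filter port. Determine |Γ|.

|Γ| = (S − 1)/(S + 1) = (1.41 − 1)/(1.41 + 1) = 0.41/2.41

|Γ| ≈ 0.17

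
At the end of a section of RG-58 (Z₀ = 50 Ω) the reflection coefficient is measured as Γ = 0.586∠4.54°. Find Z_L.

Z_L ≈ 188 + j26.5 Ω

Z_L = Z_0·(1 + Γ)/(1 − Γ) = 50·(1.58 + j0.0464)/(0.416 − j0.0464)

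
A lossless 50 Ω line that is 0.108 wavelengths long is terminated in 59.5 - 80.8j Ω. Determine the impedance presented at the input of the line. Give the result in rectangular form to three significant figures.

Z_in ≈ 15.8 − j24.2 Ω

βl = 2π × 0.108 = 38.9°
tan(βl) = tan(38.9°) = 0.806
Z_in = Z_0·(Z_L + jZ_0·tanβl)/(Z_0 + jZ_L·tanβl)
     = 50·(59.5 − j40.5)/(115 + j48)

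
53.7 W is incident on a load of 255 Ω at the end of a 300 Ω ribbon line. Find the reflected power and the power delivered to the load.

P_reflected ≈ 0.353 W; P_delivered ≈ 53.3 W

Γ = (255 − 300)/(255 + 300) = -0.0811
|Γ|² = 0.00657
P_refl = |Γ|²·P_inc = 0.353 W, P_del = (1 − |Γ|²)·P_inc = 53.3 W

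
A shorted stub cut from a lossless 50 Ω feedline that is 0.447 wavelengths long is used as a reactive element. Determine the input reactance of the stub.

X_in ≈ -17.3 Ω (capacitive)

βl = 2π × 0.447 = 161°
tan(βl) = -0.346
For a shorted stub, Z_in = jZ_0·tan(βl)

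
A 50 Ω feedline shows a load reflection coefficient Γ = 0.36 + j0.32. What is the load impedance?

Z_L = Z_0·(1 + Γ)/(1 − Γ) = 50·(1.36 + j0.32)/(0.64 − j0.32)

Z_L ≈ 75 + j62.5 Ω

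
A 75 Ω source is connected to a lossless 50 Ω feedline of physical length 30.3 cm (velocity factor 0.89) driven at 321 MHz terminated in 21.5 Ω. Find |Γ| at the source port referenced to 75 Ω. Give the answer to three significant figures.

|Γ| ≈ 0.424

λ = v/f = 0.89·c / 321 MHz = 0.832 m
βl = 2π·l/λ = 2π × 0.364 = 131°
tan(βl) = -1.14
Z_in = Z_0·(Z_L + jZ_0·tanβl)/(Z_0 + jZ_L·tanβl) = 40 − j37.6 Ω
Γ_s = (Z_in − Z_s)/(Z_in + Z_s) = (-35 − j37.6)/(115 − j37.6), |Γ_s| = 0.424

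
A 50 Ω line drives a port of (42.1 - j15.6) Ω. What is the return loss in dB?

Γ = (-7.9 − j15.6)/(92.1 − j15.6), |Γ| = 0.187
RL = −20·log₁₀|Γ| = −20·log₁₀(0.187)

RL ≈ 14.6 dB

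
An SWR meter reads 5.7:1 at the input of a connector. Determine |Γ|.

|Γ| = (S − 1)/(S + 1) = (5.7 − 1)/(5.7 + 1) = 4.7/6.7

|Γ| ≈ 0.701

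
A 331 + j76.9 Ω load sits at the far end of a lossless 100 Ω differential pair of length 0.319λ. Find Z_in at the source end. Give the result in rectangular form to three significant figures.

Z_in ≈ 32.2 + j34.3 Ω

βl = 2π × 0.319 = 115°
tan(βl) = tan(115°) = -2.16
Z_in = Z_0·(Z_L + jZ_0·tanβl)/(Z_0 + jZ_L·tanβl)
     = 100·(331 − j139)/(266 − j715)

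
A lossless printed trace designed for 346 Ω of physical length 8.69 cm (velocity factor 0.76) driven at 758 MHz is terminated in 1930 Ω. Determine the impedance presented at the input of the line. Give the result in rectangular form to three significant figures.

Z_in ≈ 65.8 + j83.4 Ω

λ = v/f = 0.76·c / 758 MHz = 0.301 m
βl = 2π·l/λ = 2π × 0.289 = 104°
tan(βl) = tan(104°) = -4.01
Z_in = Z_0·(Z_L + jZ_0·tanβl)/(Z_0 + jZ_L·tanβl)
     = 346·(1930 − j1390)/(346 − j7740)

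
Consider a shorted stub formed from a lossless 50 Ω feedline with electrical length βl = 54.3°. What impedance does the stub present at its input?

tan(βl) = 1.39
For a shorted stub, Z_in = jZ_0·tan(βl)

Z_in ≈ +j69.6 Ω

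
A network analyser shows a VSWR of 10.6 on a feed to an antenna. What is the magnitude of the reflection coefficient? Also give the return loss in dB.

|Γ| = (S − 1)/(S + 1) = (10.6 − 1)/(10.6 + 1) = 9.6/11.6
RL = −20·log₁₀|Γ| = −20·log₁₀(0.828)

|Γ| ≈ 0.828; return loss ≈ 1.64 dB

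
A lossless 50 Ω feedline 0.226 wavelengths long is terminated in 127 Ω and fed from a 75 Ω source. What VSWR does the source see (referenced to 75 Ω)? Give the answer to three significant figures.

βl = 2π × 0.226 = 81.4°
tan(βl) = 6.58
Z_in = Z_0·(Z_L + jZ_0·tanβl)/(Z_0 + jZ_L·tanβl) = 20.1 − j6.4 Ω
Γ_s = (Z_in − Z_s)/(Z_in + Z_s) = (-54.9 − j6.4)/(95.1 − j6.4), |Γ_s| = 0.58
VSWR = (1 + |Γ_s|)/(1 − |Γ_s|)

VSWR ≈ 3.77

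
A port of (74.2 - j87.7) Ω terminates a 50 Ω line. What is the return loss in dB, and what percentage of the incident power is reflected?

Γ = (24.2 − j87.7)/(124.2 − j87.7), |Γ| = 0.598
RL = −20·log₁₀(0.598) = 4.46 dB
P_refl/P_inc = |Γ|² = 0.358

RL ≈ 4.46 dB; 35.8% of incident power reflected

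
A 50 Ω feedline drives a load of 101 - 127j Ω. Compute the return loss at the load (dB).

RL ≈ 3.18 dB

Γ = (51 − j127)/(151 − j127), |Γ| = 0.694
RL = −20·log₁₀|Γ| = −20·log₁₀(0.694)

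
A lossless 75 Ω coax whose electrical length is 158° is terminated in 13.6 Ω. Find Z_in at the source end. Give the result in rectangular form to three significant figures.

tan(βl) = tan(158°) = -0.404
Z_in = Z_0·(Z_L + jZ_0·tanβl)/(Z_0 + jZ_L·tanβl)
     = 75·(13.6 − j30.3)/(75 − j5.49)

Z_in ≈ 15.7 − j29.1 Ω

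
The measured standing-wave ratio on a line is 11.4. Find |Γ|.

|Γ| ≈ 0.839

|Γ| = (S − 1)/(S + 1) = (11.4 − 1)/(11.4 + 1) = 10.4/12.4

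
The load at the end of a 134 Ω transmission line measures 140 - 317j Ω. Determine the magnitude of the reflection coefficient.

Γ = (Z_L − Z_0)/(Z_L + Z_0) = (6 − j317)/(274 − j317)
|Γ| = 317/419

|Γ| ≈ 0.757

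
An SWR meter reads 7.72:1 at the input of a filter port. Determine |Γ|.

|Γ| = (S − 1)/(S + 1) = (7.72 − 1)/(7.72 + 1) = 6.72/8.72

|Γ| ≈ 0.771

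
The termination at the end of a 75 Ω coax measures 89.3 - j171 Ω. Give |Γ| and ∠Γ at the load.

Γ ≈ 0.724 ∠ -39.1°

Γ = (Z_L − Z_0)/(Z_L + Z_0) = (14.3 − j171)/(164.3 − j171)
|Γ| = 172/237 = 0.724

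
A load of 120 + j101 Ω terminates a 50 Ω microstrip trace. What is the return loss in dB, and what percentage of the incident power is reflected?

Γ = (70 + j101)/(170 + j101), |Γ| = 0.621
RL = −20·log₁₀(0.621) = 4.13 dB
P_refl/P_inc = |Γ|² = 0.386

RL ≈ 4.13 dB; 38.6% of incident power reflected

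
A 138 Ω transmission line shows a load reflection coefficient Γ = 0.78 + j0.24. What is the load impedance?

Z_L = Z_0·(1 + Γ)/(1 − Γ) = 138·(1.78 + j0.24)/(0.22 − j0.24)

Z_L ≈ 435 + j625 Ω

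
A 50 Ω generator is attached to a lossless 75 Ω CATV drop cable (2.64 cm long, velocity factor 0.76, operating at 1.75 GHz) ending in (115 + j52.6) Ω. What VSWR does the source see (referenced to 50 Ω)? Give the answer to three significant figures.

λ = v/f = 0.76·c / 1.75 GHz = 0.13 m
βl = 2π·l/λ = 2π × 0.203 = 72.9°
tan(βl) = 3.26
Z_in = Z_0·(Z_L + jZ_0·tanβl)/(Z_0 + jZ_L·tanβl) = 50.2 − j35.9 Ω
Γ_s = (Z_in − Z_s)/(Z_in + Z_s) = (0.191 − j35.9)/(100 − j35.9), |Γ_s| = 0.338
VSWR = (1 + |Γ_s|)/(1 − |Γ_s|)

VSWR ≈ 2.02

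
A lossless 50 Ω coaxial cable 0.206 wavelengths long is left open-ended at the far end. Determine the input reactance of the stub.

X_in ≈ -14.2 Ω (capacitive)

βl = 2π × 0.206 = 74.2°
tan(βl) = 3.52
For an open-ended stub, Z_in = −jZ_0·cot(βl) = −jZ_0/tan(βl)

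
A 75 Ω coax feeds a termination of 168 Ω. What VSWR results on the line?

Γ = (168 − 75)/(168 + 75) = 0.383
VSWR = (1 + 0.383)/(1 − 0.383)

VSWR ≈ 2.24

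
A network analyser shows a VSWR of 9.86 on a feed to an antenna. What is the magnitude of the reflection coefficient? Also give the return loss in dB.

|Γ| ≈ 0.816; return loss ≈ 1.77 dB

|Γ| = (S − 1)/(S + 1) = (9.86 − 1)/(9.86 + 1) = 8.86/10.9
RL = −20·log₁₀|Γ| = −20·log₁₀(0.816)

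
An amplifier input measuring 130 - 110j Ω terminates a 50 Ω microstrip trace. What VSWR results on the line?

VSWR ≈ 4.63

Γ = (Z_L − Z_0)/(Z_L + Z_0) = (80 − j110)/(180 − j110)
|Γ| = 136/211 = 0.645
VSWR = (1 + |Γ|)/(1 − |Γ|) = 1.64/0.355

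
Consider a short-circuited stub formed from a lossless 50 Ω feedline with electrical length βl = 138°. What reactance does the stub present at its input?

X_in ≈ -45 Ω (capacitive)

tan(βl) = -0.9
For a short-circuited stub, Z_in = jZ_0·tan(βl)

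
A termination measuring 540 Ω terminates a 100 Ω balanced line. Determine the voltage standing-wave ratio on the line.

VSWR ≈ 5.4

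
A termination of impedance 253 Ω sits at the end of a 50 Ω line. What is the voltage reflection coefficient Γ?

Γ = (Z_L − Z_0)/(Z_L + Z_0) = (253 − 50)/(253 + 50) = 203/303

Γ = 0.67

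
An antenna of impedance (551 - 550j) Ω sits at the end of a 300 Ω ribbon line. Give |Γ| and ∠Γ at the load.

Γ ≈ 0.597 ∠ -32.6°

Γ = (Z_L − Z_0)/(Z_L + Z_0) = (251 − j550)/(851 − j550)
|Γ| = 605/1010 = 0.597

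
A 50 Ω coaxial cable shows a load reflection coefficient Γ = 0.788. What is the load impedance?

Z_L = Z_0·(1 + Γ)/(1 − Γ) = 50·(1.79)/(0.212)

Z_L ≈ 422 Ω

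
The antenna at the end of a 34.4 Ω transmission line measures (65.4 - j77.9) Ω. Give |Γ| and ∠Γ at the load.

Γ = (Z_L − Z_0)/(Z_L + Z_0) = (31 − j77.9)/(99.8 − j77.9)
|Γ| = 83.8/127 = 0.662

Γ ≈ 0.662 ∠ -30.3°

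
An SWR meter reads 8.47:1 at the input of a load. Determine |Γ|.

|Γ| ≈ 0.789

|Γ| = (S − 1)/(S + 1) = (8.47 − 1)/(8.47 + 1) = 7.47/9.47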